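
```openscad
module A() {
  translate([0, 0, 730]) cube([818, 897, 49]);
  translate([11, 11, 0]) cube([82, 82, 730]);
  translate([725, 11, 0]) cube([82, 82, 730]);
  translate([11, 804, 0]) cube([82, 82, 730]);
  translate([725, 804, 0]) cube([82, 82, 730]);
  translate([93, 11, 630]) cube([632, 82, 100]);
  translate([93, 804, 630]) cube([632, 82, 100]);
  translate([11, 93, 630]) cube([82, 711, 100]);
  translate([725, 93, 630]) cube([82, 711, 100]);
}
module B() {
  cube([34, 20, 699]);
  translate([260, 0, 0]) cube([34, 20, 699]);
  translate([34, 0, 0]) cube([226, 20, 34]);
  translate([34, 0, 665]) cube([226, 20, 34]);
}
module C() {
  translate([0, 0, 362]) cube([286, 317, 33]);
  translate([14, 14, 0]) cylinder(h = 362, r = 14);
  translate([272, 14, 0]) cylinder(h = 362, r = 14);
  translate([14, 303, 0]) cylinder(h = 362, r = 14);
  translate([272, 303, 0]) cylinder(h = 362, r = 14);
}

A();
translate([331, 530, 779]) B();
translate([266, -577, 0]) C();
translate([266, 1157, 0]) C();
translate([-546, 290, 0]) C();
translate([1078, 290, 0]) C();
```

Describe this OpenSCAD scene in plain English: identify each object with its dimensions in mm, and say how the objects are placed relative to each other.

A is a table with a 818×897 mm rectangular top, 49 mm thick, top surface at z = 779 mm, supported by four 82×82 mm square legs, each inset 11 mm from the nearest pair of top edges, running from the floor. Four apron rails, 82 mm thick and 100 mm tall, run between adjacent legs with their top edges flush with the underside of the top and their outer faces flush with the legs' outer faces.

B is a picture frame with a 226×631 mm rectangular opening (x by z) and a uniform 34 mm border on every side. Frame depth is 20 mm along y. It is built from two vertical stiles running the full outside height and two horizontal rails spanning the gap between the stiles.

C is a four-legged stool. The seat is 286×317 mm, 33 mm thick, top at z = 395 mm. It stands on four round legs, each 28 mm in diameter, from z = 0 to the seat underside, each leg's axis is inset half a diameter from the nearest pair of seat edges (so the leg's bounding box is flush with the corner).

The picture frame is on top of the table. Four stools sit around the table at the −y, +y, −x, +x sides.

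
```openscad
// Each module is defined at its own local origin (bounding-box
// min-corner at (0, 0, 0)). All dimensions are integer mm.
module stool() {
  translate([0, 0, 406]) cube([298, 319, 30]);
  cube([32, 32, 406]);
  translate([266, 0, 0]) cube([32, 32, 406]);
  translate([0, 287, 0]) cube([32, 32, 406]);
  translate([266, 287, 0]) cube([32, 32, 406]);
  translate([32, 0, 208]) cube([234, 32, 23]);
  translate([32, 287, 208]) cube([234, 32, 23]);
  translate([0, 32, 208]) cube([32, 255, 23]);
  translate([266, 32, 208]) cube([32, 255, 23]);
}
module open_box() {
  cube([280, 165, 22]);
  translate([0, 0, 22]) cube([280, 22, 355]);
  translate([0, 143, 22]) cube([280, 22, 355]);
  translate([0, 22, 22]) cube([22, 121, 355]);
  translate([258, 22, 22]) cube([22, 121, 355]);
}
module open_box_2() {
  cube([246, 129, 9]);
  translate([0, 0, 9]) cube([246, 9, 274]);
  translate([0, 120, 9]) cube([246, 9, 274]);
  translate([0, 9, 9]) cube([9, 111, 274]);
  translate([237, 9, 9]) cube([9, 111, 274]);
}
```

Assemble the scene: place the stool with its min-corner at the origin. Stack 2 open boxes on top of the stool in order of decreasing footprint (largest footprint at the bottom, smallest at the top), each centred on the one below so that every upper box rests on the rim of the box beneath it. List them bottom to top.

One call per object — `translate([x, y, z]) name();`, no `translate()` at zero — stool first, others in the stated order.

stool();
translate([9, 77, 436]) open_box();
translate([26, 95, 813]) open_box_2();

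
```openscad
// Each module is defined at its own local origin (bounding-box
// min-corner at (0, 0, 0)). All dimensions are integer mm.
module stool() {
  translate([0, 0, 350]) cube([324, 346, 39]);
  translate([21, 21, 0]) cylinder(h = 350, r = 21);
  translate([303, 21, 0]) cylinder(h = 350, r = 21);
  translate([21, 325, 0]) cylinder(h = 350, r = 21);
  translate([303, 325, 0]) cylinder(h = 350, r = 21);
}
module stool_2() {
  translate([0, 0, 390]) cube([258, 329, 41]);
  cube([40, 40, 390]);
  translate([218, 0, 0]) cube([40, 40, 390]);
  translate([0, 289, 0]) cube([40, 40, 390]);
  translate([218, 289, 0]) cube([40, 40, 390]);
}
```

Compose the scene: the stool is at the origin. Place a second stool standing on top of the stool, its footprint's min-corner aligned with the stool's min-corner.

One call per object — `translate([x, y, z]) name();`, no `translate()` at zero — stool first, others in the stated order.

stool();
translate([0, 0, 389]) stool_2();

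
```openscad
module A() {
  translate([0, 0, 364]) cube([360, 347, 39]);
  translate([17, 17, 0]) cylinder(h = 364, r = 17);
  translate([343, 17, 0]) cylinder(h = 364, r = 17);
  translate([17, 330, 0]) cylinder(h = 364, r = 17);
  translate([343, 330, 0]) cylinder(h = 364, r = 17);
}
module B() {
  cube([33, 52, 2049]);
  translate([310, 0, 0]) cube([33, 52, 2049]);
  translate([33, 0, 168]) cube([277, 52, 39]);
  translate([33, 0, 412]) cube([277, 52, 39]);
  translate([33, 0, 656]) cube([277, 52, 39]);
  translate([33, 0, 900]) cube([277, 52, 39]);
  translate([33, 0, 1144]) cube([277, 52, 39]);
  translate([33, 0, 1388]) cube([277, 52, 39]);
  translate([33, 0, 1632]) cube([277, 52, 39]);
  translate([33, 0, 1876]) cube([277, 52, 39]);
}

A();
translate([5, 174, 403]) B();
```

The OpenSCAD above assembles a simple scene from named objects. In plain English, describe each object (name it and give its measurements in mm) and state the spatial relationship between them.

A is a four-legged stool. The seat is 360×347 mm, 39 mm thick, top at z = 403 mm. It stands on four round legs, each 34 mm in diameter, from z = 0 to the seat underside, each leg's axis is inset half a diameter from the nearest pair of seat edges (so the leg's bounding box is flush with the corner).

B is a wooden ladder with two side rails of 33×52 mm section and 2049 mm height, set 343 mm apart overall. Between them run 8 rectangular rungs (52 mm deep, 39 mm thick), front faces flush with the rails' −y face. The bottom of the first rung is 168 mm above the floor and each subsequent rung is 244 mm higher than the one below.

The ladder is on top of the stool.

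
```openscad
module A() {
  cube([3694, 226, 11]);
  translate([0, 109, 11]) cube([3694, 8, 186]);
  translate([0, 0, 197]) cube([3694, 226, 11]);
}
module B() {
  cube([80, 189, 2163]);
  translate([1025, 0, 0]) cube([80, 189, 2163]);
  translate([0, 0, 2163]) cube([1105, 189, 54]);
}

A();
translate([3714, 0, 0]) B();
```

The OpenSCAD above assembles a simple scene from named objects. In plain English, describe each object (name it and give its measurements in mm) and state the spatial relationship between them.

A is an I-beam lying along x, 3694 mm long. Overall section height 208 mm. Two flanges 226 mm wide (y) and 11 mm thick, one on the floor and one at the top; a web 8 mm thick runs between them, centred on the flange width.

B is a rectangular door frame: two vertical jambs of 80×189 mm section, 2163 mm tall, with a clear opening 945 mm wide between their inner faces. A header 54 mm tall and 189 mm deep lies on top of the jambs and spans the full outside width.

The door frame is on the floor beside the I-beam on its +x side.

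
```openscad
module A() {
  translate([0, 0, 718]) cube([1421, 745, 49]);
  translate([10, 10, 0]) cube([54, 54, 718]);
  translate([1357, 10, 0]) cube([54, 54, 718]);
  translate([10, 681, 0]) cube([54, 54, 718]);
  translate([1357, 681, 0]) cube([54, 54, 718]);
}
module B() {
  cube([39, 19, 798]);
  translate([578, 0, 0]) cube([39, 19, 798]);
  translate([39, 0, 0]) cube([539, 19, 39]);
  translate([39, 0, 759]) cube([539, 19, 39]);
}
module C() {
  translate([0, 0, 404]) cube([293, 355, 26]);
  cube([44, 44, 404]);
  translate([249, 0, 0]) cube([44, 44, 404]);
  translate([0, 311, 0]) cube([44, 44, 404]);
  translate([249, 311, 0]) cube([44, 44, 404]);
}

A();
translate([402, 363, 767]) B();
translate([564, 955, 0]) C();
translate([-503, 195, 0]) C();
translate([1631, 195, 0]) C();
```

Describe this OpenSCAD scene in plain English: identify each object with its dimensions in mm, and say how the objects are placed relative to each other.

A is a table with a 1421×745 mm rectangular top, 49 mm thick, top surface at z = 767 mm, supported by four 54×54 mm square legs, each inset 10 mm from the nearest pair of top edges, running from the floor.

B is a picture frame with a 539×720 mm rectangular opening (x by z) and a uniform 39 mm border on every side. Frame depth is 19 mm along y. It is built from two vertical stiles running the full outside height and two horizontal rails spanning the gap between the stiles.

C is a simple wooden stool: a rectangular seat 293 mm (x) by 355 mm (y), 26 mm thick, top face at z = 430 mm, on four square legs, each 44×44 mm in cross-section. The legs rest on z = 0, each flush with a corner of the seat.

The picture frame is on top of the table, centred. Three stools sit around the table at the +y, −x, +x sides.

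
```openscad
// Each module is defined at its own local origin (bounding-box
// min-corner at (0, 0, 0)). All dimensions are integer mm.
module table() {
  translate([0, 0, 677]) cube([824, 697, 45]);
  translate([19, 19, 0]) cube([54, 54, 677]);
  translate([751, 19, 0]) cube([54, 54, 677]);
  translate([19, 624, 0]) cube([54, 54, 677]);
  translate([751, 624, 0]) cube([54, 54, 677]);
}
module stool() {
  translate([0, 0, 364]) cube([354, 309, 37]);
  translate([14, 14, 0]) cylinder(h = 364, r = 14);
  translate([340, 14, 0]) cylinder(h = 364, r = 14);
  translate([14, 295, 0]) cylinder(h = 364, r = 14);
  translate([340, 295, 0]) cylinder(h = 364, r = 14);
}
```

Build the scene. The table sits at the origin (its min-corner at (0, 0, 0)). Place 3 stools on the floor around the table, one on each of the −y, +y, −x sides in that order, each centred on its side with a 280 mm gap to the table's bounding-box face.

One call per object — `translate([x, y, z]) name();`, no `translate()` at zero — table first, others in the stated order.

table();
translate([235, -589, 0]) stool();
translate([235, 977, 0]) stool();
translate([-634, 194, 0]) stool();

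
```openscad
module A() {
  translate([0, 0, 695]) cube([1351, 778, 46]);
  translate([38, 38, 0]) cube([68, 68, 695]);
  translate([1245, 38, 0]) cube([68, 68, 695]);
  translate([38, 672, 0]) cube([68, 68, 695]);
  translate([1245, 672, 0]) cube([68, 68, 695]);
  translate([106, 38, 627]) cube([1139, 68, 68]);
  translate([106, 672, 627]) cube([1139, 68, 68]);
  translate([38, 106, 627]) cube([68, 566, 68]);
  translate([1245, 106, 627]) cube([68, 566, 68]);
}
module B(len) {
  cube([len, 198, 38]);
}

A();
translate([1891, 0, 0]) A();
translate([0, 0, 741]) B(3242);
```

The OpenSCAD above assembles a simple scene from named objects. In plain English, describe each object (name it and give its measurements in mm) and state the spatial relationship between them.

A is a rectangular dining table. The top is 1351×778×46 mm with its upper surface at z = 741 mm. It stands on four 68×68 mm square legs, each inset 38 mm from the nearest pair of top edges, running from the floor to the underside of the top. Four apron rails, 68 mm thick and 68 mm tall, run between adjacent legs with their top edges flush with the underside of the top and their outer faces flush with the legs' outer faces.

B is a rectangular beam 3242 mm long (x), 198 mm deep (y), 38 mm thick (z).

The beam spans the tops of two tables placed 540 mm apart, resting at z = 741 mm.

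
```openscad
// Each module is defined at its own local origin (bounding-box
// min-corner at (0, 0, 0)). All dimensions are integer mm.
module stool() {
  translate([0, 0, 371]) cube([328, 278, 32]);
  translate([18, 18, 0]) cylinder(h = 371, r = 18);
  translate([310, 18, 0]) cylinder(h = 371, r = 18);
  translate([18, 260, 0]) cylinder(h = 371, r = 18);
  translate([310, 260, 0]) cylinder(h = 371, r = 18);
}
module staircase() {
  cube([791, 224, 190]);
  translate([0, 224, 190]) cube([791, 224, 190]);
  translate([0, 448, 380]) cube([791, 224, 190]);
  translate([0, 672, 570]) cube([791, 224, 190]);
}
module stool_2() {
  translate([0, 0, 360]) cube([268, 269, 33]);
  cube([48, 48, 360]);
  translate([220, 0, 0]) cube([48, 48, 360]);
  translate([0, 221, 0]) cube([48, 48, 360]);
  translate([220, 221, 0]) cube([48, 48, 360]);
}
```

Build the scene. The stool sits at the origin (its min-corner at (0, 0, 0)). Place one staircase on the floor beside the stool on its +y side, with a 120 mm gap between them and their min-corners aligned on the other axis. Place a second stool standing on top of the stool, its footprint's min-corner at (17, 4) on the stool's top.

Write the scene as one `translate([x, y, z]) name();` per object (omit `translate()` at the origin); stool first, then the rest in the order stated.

stool();
translate([0, 398, 0]) staircase();
translate([17, 4, 403]) stool_2();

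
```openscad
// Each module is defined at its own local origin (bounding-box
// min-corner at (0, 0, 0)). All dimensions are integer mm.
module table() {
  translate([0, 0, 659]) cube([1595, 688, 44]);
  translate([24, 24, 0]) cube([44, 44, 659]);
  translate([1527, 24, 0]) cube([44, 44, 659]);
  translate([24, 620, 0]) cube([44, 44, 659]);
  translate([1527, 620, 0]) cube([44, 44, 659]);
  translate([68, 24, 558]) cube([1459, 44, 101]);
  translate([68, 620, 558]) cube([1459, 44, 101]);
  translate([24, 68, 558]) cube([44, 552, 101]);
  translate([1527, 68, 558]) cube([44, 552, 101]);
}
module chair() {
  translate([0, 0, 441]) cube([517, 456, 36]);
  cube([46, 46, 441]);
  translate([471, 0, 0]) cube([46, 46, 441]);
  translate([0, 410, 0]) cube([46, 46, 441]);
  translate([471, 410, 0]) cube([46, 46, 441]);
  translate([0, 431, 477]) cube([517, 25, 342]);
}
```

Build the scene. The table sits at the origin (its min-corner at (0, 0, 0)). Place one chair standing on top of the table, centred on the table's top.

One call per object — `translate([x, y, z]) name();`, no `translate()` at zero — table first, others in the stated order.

table();
translate([539, 116, 703]) chair();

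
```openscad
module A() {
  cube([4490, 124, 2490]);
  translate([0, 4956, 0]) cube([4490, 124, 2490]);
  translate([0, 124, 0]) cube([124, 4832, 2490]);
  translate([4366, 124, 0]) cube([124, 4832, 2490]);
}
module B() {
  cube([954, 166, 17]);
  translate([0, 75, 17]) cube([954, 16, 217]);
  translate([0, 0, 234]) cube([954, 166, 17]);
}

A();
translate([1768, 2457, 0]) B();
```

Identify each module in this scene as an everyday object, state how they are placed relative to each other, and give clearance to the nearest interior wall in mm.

Clearances: x = 1644, y = 2333; minimum 1644 mm.

A is a house frame. B is an I-beam. The I-beam sits inside the house frame, centred. The clearance to the nearest interior wall is 1644 mm.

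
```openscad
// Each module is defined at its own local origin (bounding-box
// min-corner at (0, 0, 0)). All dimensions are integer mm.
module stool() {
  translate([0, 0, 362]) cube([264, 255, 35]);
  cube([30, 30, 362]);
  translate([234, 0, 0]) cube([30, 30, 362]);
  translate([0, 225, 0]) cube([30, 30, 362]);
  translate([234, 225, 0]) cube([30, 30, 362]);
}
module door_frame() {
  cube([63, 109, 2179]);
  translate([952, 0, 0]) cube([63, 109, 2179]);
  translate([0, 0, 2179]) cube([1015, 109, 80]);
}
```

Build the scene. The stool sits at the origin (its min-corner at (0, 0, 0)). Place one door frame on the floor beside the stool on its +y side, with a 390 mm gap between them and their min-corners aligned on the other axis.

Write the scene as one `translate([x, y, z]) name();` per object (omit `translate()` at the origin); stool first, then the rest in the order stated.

stool();
translate([0, 645, 0]) door_frame();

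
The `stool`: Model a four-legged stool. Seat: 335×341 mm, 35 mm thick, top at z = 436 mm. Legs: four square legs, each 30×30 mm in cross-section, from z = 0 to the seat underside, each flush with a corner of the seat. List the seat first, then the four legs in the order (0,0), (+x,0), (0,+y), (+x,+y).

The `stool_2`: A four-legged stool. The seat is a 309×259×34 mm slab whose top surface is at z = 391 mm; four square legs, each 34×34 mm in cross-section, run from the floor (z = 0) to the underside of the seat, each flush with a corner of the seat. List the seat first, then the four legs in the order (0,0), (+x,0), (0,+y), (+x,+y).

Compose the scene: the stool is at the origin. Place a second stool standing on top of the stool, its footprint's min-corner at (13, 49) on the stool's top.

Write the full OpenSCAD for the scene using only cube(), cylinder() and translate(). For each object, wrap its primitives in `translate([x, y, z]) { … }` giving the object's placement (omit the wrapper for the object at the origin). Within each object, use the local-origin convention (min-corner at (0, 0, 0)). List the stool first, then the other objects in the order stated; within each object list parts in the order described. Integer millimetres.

translate([0, 0, 401]) cube([335, 341, 35]);
cube([30, 30, 401]);
translate([305, 0, 0]) cube([30, 30, 401]);
translate([0, 311, 0]) cube([30, 30, 401]);
translate([305, 311, 0]) cube([30, 30, 401]);
translate([13, 49, 436]) {
  translate([0, 0, 357]) cube([309, 259, 34]);
  cube([34, 34, 357]);
  translate([275, 0, 0]) cube([34, 34, 357]);
  translate([0, 225, 0]) cube([34, 34, 357]);
  translate([275, 225, 0]) cube([34, 34, 357]);
}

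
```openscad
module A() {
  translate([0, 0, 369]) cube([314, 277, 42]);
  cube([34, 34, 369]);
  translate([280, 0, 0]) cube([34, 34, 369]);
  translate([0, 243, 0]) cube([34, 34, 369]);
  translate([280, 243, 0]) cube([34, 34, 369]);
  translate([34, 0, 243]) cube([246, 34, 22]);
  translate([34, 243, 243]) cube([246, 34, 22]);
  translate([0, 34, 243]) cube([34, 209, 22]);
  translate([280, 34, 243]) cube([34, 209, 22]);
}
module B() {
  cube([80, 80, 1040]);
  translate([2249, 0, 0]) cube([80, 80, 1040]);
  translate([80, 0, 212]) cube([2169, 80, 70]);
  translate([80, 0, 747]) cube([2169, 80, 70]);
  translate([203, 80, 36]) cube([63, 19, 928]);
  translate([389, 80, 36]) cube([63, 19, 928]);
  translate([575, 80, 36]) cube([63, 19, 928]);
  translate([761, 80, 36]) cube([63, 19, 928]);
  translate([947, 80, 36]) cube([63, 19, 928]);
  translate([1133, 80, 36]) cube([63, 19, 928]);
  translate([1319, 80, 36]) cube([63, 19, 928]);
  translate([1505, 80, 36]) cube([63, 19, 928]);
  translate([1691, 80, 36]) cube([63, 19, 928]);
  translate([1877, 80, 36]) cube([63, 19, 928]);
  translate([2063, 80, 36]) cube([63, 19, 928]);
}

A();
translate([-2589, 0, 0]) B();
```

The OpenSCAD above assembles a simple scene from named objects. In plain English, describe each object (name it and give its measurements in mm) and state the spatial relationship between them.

A is a four-legged stool. The seat is a 314×277×42 mm slab whose top surface is at z = 411 mm; four square legs, each 34×34 mm in cross-section, run from the floor (z = 0) to the underside of the seat, each flush with a corner of the seat. Four stretchers, 34 mm wide and 22 mm tall, connect adjacent legs with their undersides at z = 243 mm, each running between the inner faces of the legs it joins and aligned with the legs' outer faces on the other axis.

B is a fence section. Two 80×80 mm posts, 1040 mm tall, stand on the floor with a clear span of 2169 mm between their inner faces. Two horizontal rails of 80×70 mm section span the gap between the posts with their undersides at z = 212 mm and z = 747 mm, flush with the posts' −y face. 11 pickets, each 63 mm wide, 19 mm thick and 928 mm tall, are fixed to the +y face of the rails with their bottoms at z = 36 mm, evenly spaced across the span with equal gaps (rounded down to the nearest mm) at the −x end and between each pair — any rounding remainder accumulates at the +x end.

The fence section is on the floor beside the stool on its −x side.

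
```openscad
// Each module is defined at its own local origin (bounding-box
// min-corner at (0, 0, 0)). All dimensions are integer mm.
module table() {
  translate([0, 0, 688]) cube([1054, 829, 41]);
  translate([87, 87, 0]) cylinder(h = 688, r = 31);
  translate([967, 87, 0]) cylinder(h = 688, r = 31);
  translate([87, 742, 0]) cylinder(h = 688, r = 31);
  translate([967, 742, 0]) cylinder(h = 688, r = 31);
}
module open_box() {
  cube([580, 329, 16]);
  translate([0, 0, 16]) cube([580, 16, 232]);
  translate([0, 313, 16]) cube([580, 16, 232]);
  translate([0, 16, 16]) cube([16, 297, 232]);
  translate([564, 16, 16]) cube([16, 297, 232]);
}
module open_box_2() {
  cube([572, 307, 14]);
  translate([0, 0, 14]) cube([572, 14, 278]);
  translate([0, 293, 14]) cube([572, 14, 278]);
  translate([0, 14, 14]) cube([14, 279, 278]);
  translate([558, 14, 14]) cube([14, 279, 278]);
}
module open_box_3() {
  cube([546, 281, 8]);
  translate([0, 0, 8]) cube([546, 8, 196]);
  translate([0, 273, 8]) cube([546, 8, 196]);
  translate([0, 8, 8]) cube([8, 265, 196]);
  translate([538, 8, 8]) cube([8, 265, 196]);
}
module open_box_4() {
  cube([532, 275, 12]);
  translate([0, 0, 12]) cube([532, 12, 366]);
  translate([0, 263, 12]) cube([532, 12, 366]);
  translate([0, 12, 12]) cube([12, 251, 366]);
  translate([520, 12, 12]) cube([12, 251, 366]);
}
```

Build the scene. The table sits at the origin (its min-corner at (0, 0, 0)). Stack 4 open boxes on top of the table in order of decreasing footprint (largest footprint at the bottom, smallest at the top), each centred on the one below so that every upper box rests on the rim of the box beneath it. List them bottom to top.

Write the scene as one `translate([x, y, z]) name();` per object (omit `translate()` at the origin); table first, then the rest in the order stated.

table();
translate([237, 250, 729]) open_box();
translate([241, 261, 977]) open_box_2();
translate([254, 274, 1269]) open_box_3();
translate([261, 277, 1473]) open_box_4();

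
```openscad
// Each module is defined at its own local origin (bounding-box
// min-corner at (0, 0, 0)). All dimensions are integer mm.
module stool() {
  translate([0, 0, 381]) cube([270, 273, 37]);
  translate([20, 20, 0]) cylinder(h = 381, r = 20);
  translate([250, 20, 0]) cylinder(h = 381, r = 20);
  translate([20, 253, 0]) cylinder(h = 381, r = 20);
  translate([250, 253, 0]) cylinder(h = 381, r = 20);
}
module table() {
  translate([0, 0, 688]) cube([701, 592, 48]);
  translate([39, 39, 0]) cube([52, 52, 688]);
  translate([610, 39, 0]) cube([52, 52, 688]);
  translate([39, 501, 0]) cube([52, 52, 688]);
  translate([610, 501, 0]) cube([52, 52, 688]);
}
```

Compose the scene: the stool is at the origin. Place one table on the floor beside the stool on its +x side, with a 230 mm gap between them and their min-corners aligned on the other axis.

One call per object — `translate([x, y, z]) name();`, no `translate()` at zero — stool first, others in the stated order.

stool();
translate([500, 0, 0]) table();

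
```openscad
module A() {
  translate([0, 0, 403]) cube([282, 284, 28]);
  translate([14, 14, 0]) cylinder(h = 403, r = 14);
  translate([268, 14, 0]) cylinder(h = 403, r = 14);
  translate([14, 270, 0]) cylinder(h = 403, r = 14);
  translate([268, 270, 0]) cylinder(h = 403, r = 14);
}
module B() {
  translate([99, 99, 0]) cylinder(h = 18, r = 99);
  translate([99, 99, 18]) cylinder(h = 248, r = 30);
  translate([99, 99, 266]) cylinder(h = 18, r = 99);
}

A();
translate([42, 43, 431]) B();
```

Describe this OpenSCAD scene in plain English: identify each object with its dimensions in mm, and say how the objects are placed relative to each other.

A is a simple wooden stool: a rectangular seat 282 mm (x) by 284 mm (y), 28 mm thick, top face at z = 431 mm, on four round legs, each 28 mm in diameter. The legs rest on z = 0, each leg's axis is inset half a diameter from the nearest pair of seat edges (so the leg's bounding box is flush with the corner).

B is a spool: two coaxial disc flanges of radius 99 mm and thickness 18 mm, joined by a core cylinder of radius 30 mm and height 248 mm. The lower flange rests on z = 0 and the three cylinders share a vertical axis.

The spool is on top of the stool, centred.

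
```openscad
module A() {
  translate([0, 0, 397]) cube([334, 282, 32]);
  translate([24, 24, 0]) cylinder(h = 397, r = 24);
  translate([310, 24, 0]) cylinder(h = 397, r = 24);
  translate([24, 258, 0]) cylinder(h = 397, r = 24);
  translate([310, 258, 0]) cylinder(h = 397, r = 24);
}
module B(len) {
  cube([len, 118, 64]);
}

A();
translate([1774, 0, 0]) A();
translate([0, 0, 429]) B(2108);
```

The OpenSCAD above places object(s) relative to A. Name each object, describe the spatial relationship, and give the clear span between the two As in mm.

A is a stool. B is a beam. A beam spans the tops of two stools. The clear span between the two stools is 1440 mm.

Second stool starts at x = 1774; first ends at x = 334; clear span = 1774 − 334 = 1440 mm.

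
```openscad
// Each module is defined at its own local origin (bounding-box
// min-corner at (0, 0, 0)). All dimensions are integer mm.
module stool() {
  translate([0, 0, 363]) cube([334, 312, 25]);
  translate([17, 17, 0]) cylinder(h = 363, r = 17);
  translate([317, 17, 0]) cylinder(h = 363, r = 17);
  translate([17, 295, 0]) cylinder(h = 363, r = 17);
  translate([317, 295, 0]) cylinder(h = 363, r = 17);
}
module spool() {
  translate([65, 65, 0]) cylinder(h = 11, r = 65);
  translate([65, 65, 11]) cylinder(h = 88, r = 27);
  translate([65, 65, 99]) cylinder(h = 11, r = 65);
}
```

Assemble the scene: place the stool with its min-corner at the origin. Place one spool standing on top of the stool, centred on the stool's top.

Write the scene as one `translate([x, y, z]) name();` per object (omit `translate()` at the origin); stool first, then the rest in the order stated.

stool();
translate([102, 91, 388]) spool();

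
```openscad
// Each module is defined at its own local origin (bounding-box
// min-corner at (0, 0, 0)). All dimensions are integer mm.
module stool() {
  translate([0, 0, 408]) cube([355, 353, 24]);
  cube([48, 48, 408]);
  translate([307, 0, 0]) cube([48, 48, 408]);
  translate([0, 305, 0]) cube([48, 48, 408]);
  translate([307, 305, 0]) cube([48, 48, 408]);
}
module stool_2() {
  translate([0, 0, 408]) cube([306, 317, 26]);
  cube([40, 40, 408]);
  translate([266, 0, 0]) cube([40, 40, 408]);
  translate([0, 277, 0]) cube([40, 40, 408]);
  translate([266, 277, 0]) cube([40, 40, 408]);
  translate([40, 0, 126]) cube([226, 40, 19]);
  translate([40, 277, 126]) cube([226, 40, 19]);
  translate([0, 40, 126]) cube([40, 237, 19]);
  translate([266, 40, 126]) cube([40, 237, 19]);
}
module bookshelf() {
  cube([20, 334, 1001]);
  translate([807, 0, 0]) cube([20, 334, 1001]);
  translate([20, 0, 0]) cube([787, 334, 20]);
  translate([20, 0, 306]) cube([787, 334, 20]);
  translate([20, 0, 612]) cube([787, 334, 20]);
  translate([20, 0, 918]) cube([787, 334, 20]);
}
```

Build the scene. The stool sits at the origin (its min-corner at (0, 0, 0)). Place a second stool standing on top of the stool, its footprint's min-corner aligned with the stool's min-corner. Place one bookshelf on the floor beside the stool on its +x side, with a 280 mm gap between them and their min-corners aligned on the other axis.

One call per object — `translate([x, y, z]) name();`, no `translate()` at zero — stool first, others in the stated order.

stool();
translate([0, 0, 432]) stool_2();
translate([635, 0, 0]) bookshelf();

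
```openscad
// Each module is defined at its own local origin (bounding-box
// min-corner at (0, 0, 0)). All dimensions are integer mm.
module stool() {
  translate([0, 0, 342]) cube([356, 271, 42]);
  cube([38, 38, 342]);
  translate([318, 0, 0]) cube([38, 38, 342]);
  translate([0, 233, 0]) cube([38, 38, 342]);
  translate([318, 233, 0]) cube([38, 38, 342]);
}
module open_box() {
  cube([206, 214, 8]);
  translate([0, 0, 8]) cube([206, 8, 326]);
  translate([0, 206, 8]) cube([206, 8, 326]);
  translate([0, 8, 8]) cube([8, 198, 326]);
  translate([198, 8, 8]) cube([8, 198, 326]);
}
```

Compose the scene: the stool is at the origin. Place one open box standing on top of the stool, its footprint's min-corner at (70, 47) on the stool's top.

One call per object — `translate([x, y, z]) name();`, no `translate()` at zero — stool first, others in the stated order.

stool();
translate([70, 47, 384]) open_box();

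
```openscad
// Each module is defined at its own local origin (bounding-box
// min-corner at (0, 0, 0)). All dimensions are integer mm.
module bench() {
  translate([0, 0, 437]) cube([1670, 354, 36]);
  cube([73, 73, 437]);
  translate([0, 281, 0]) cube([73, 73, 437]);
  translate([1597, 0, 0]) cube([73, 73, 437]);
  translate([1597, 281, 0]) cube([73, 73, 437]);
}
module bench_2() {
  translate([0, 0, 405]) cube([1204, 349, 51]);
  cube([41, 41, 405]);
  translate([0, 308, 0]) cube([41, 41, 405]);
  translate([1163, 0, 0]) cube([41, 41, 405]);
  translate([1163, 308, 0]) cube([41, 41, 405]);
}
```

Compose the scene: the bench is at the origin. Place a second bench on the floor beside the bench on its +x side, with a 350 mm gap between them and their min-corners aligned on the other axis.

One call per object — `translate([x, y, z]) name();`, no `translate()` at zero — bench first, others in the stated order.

bench();
translate([2020, 0, 0]) bench_2();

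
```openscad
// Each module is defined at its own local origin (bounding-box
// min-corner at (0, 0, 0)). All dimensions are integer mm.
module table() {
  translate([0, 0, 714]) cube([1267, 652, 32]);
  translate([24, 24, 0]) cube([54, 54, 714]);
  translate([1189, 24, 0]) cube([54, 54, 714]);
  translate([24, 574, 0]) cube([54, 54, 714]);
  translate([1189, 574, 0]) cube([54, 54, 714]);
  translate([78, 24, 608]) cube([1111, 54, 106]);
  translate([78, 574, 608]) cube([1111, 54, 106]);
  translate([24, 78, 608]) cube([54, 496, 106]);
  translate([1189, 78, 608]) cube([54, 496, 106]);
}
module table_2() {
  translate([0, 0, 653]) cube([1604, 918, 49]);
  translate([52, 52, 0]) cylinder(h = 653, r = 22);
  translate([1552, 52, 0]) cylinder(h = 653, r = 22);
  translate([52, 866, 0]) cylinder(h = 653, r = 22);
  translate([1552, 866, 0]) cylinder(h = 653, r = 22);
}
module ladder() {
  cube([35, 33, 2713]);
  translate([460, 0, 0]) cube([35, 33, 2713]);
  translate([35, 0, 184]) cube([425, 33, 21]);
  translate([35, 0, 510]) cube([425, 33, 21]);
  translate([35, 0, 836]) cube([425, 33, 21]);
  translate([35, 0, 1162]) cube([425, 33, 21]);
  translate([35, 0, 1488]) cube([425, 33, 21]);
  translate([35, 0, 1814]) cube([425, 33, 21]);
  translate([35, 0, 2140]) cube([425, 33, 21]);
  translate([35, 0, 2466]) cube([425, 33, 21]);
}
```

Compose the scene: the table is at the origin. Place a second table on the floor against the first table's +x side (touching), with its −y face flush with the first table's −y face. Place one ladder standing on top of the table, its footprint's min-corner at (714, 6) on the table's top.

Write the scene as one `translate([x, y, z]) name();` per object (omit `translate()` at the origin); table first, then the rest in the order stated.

table();
translate([1267, 0, 0]) table_2();
translate([714, 6, 746]) ladder();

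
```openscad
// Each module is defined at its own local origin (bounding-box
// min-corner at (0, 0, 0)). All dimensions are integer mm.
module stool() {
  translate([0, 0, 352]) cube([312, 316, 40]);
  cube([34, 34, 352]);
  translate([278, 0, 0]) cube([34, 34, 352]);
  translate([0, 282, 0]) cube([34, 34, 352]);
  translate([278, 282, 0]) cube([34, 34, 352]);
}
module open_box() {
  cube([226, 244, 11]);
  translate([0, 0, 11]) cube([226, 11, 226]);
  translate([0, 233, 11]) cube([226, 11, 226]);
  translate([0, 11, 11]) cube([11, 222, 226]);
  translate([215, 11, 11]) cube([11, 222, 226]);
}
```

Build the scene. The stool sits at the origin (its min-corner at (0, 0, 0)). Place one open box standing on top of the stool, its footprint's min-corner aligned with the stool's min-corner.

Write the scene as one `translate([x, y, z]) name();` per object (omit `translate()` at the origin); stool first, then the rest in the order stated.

stool();
translate([0, 0, 392]) open_box();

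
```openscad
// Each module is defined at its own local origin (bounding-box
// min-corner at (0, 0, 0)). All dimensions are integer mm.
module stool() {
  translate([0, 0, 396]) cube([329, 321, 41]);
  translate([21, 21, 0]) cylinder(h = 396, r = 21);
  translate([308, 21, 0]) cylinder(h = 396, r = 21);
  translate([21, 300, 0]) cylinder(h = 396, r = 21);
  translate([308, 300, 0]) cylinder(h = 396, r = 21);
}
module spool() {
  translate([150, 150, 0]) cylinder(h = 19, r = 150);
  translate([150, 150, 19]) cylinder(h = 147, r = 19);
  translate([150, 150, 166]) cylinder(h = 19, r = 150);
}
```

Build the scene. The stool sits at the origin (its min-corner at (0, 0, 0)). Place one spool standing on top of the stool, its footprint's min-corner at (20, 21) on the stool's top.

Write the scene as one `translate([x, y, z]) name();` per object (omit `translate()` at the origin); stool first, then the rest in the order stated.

stool();
translate([20, 21, 437]) spool();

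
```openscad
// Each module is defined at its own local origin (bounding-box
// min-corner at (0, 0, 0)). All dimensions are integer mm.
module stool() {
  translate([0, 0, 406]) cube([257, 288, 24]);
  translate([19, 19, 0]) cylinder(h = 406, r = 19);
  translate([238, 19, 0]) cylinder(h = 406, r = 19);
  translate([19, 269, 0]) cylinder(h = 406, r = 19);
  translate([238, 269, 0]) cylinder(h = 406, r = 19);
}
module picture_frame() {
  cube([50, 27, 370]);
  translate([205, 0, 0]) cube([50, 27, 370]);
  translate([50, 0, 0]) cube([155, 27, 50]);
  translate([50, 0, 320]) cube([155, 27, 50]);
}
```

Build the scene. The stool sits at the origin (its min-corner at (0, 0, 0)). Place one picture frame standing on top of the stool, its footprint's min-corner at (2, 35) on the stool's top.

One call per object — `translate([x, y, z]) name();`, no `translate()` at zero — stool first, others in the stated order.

stool();
translate([2, 35, 430]) picture_frame();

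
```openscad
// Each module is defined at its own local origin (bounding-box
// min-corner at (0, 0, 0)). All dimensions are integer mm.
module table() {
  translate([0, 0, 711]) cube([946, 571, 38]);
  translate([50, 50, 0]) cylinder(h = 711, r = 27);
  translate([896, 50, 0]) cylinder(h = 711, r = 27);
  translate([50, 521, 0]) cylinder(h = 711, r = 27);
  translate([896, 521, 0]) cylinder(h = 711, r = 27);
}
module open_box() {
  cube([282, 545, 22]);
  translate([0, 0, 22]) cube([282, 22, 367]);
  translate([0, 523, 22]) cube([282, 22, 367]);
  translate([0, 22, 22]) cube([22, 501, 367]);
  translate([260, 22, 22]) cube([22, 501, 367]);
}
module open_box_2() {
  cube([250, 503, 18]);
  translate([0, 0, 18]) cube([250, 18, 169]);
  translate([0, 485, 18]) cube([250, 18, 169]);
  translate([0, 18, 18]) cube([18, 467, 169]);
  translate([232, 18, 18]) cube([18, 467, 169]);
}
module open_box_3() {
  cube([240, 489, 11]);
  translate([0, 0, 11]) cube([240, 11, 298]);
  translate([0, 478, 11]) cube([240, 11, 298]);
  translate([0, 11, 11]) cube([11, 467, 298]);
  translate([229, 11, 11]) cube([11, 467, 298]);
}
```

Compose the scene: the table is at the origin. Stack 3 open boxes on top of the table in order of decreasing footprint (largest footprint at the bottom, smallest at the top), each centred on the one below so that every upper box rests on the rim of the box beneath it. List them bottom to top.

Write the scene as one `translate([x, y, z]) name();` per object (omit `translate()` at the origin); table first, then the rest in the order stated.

table();
translate([332, 13, 749]) open_box();
translate([348, 34, 1138]) open_box_2();
translate([353, 41, 1325]) open_box_3();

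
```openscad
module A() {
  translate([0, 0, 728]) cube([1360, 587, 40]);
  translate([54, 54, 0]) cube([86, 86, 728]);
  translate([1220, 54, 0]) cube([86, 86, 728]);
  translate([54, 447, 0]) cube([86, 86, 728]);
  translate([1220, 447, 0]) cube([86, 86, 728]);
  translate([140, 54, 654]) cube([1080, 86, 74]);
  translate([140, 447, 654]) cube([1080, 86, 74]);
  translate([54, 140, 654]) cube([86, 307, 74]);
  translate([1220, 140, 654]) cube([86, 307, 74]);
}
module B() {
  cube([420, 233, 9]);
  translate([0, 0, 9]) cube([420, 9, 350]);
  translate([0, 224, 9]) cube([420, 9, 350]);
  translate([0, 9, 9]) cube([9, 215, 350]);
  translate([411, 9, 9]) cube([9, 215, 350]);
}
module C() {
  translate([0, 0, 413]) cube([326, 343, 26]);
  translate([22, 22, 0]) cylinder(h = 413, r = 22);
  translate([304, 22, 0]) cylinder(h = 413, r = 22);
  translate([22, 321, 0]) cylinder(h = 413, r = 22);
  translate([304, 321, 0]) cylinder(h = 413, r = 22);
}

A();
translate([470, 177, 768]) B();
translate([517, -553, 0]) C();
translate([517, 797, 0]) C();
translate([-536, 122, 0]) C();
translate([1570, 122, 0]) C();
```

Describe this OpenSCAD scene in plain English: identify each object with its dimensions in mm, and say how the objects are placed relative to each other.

A is a rectangular dining table. The top is 1360×587×40 mm with its upper surface at z = 768 mm. It stands on four 86×86 mm square legs, each inset 54 mm from the nearest pair of top edges, running from the floor to the underside of the top. Four apron rails, 86 mm thick and 74 mm tall, run between adjacent legs with their top edges flush with the underside of the top and their outer faces flush with the legs' outer faces.

B is an open-topped rectangular box: outside dimensions 420×233×359 mm, with a uniform wall and base thickness of 9 mm. The base is a full 420×233 slab on the floor; four walls sit on top of the base. The front and back walls (the −y and +y sides) span the full width; the two side walls fit between them.

C is a four-legged stool. The seat is 326×343 mm, 26 mm thick, top at z = 439 mm. It stands on four round legs, each 44 mm in diameter, from z = 0 to the seat underside, each leg's axis is inset half a diameter from the nearest pair of seat edges (so the leg's bounding box is flush with the corner).

The open box is on top of the table, centred. Four stools sit around the table at the −y, +y, −x, +x sides.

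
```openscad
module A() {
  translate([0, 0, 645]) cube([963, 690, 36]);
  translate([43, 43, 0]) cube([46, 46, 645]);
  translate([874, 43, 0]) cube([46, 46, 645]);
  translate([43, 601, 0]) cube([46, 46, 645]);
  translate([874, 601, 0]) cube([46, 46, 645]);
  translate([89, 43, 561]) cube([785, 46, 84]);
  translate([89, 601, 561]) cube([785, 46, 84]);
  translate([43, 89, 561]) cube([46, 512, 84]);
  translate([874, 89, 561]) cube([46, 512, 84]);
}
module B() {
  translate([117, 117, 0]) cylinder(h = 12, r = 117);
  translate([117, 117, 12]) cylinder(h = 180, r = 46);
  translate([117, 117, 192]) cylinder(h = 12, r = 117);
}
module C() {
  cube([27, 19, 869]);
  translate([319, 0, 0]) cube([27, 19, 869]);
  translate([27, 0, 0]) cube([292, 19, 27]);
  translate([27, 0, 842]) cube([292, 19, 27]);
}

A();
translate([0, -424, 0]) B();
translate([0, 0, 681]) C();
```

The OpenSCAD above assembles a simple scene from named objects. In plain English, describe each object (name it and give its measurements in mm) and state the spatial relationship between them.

A is a table with a 963×690 mm rectangular top, 36 mm thick, top surface at z = 681 mm, supported by four 46×46 mm square legs, each inset 43 mm from the nearest pair of top edges, running from the floor. Four apron rails, 46 mm thick and 84 mm tall, run between adjacent legs with their top edges flush with the underside of the top and their outer faces flush with the legs' outer faces.

B is a spool: two coaxial disc flanges of radius 117 mm and thickness 12 mm, joined by a core cylinder of radius 46 mm and height 180 mm. The lower flange rests on z = 0 and the three cylinders share a vertical axis.

C is a rectangular picture frame lying in the x–z plane (depth along y). The opening is 292 mm wide (x) by 815 mm tall (z), surrounded by a border 27 mm wide on all four sides. The frame is 19 mm deep and is made of two full-height vertical stiles with two horizontal rails fitted between them.

The spool is on the floor beside the table on its −y side. The picture frame is on top of the table.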